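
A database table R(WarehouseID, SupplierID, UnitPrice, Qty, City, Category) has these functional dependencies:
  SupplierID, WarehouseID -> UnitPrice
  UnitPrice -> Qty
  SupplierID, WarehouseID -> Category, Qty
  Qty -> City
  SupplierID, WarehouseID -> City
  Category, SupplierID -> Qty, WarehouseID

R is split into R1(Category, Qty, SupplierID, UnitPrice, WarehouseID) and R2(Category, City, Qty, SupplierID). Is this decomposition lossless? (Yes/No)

Yes

Common attributes: {Category, Qty, SupplierID}; their closure is {Category, City, Qty, SupplierID, UnitPrice, WarehouseID}.
This includes all of R1, so the common attributes are a superkey of R1 — the join is lossless.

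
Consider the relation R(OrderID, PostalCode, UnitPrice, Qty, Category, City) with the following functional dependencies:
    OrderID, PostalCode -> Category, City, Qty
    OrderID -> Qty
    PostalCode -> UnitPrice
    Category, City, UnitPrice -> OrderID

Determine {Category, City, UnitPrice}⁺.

Start with {Category, City, UnitPrice}.
Category, City, UnitPrice -> OrderID applies; add {OrderID} → now {Category, City, OrderID, UnitPrice}.
OrderID -> Qty applies; add {Qty} → now {Category, City, OrderID, Qty, UnitPrice}.
No further FD applies.

{Category, City, OrderID, Qty, UnitPrice}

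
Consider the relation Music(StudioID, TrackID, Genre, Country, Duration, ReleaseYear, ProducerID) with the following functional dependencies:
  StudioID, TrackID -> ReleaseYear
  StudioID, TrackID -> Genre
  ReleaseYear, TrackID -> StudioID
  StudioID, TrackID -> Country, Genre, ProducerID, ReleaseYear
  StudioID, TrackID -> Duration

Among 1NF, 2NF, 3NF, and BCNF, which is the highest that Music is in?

BCNF

Candidate keys: {ReleaseYear, TrackID}, {StudioID, TrackID}. Prime attributes: {ReleaseYear, StudioID, TrackID}.
The left-hand side of every FD is a superkey, so BCNF is satisfied.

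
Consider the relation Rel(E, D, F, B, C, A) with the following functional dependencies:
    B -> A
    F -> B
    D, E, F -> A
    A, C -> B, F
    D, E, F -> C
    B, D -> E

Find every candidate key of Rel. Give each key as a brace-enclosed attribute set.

No FD produces {D}, so it must be in every candidate key.
{D, F}⁺ = {A, B, C, D, E, F}, which is every attribute, so {D, F} is a candidate key.
{A, C, D}⁺ = {A, B, C, D, E, F}, which is every attribute, so {A, C, D} is a candidate key.
{B, C, D}⁺ = {A, B, C, D, E, F}, which is every attribute, so {B, C, D} is a candidate key.
These are minimal and exhaustive — every other superkey contains one of them.

{A, C, D}, {B, C, D}, {D, F}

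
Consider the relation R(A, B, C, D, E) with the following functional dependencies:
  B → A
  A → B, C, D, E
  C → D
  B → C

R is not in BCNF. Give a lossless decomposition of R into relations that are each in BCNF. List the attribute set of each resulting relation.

{A, B, C, E}; {C, D}

Candidate keys of the original relation: {A}, {B}.
In {A, B, C, D, E}, {C} is not a superkey ({C}⁺ restricted to this set is {C, D}), so split on C → D into {C, D} and {A, B, C, E}.
{C, D}: every determinant is a superkey — BCNF.
{A, B, C, E}: every determinant is a superkey — BCNF.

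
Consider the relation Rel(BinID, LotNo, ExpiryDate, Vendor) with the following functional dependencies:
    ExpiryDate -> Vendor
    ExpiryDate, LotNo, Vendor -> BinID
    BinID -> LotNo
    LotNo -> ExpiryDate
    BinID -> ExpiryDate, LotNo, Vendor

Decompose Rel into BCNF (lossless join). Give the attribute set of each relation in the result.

Candidate keys of the original relation: {BinID}, {LotNo}.
Within {BinID, ExpiryDate, LotNo, Vendor}: {ExpiryDate}⁺ ∩ {BinID, ExpiryDate, LotNo, Vendor} = {ExpiryDate, Vendor}, not the whole set, so ExpiryDate -> Vendor violates BCNF; decompose into {ExpiryDate, Vendor} and {BinID, ExpiryDate, LotNo}.
{ExpiryDate, Vendor}: every determinant is a superkey — BCNF.
{BinID, ExpiryDate, LotNo}: every determinant is a superkey — BCNF.

{BinID, ExpiryDate, LotNo}; {ExpiryDate, Vendor}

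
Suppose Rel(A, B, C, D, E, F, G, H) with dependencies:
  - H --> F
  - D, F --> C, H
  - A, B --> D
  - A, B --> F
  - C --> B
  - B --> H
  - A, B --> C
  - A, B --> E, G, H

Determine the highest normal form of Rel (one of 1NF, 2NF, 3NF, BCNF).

3NF

Candidate keys: {A, B}, {A, C}, {A, D, F}, {A, D, H}. Prime attributes: {A, B, C, D, F, H}.
H --> F: {H}⁺ = {F, H}, which is not all of the attributes, so the left side is not a superkey — BCNF is violated.
Since {F} ⊆ prime attributes and every other non-superkey FD also has a prime right side, the schema is in 3NF.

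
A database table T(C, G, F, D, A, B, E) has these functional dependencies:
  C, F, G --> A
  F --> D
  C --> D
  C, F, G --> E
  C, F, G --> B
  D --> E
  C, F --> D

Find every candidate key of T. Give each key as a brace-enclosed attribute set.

Attributes never on any right-hand side: {C, F, G} — every candidate key must contain all of them.
{C, F, G} is a candidate key since {C, F, G}⁺ = {A, B, C, D, E, F, G} covers every attribute.
Every other attribute set either contains this one or has a smaller closure.

{C, F, G}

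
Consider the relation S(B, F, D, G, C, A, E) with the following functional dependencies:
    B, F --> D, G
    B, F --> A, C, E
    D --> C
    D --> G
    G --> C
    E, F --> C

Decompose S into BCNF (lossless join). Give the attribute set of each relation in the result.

Candidate key of the original relation: {B, F}.
In {A, B, C, D, E, F, G}, {D} is not a superkey ({D}⁺ restricted to this set is {C, D, G}), so split on D --> C, G into {C, D, G} and {A, B, D, E, F}.
In {C, D, G}, {G} is not a superkey ({G}⁺ restricted to this set is {C, G}), so split on G --> C into {C, G} and {D, G}.
{C, G} has no BCNF violation.
{D, G} has no BCNF violation.
{A, B, D, E, F} has no BCNF violation.

{A, B, D, E, F}; {C, G}; {D, G}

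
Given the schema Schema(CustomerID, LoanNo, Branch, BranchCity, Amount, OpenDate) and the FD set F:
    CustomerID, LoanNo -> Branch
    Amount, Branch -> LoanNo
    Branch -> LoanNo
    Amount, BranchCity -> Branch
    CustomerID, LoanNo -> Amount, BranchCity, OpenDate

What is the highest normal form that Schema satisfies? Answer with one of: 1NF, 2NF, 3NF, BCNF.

Candidate keys: {Amount, BranchCity, CustomerID}, {Branch, CustomerID}, {CustomerID, LoanNo}. Prime attributes: {Amount, Branch, BranchCity, CustomerID, LoanNo}.
Amount, Branch -> LoanNo breaks BCNF: {Amount, Branch}⁺ = {Amount, Branch, LoanNo}, so {Amount, Branch} is not a superkey.
Its right-hand attributes {LoanNo} are all prime, as are those of every other non-superkey FD — the relation is in 3NF.

3NF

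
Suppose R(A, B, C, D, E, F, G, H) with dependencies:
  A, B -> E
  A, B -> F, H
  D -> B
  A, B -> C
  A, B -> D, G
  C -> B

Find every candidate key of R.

{A, B}, {A, C}, {A, D}

No FD produces {A}, so it must be in every candidate key.
{A, B}⁺ = {A, B, C, D, E, F, G, H}, which is every attribute, so {A, B} is a candidate key.
{A, C}⁺ = {A, B, C, D, E, F, G, H}, which is every attribute, so {A, C} is a candidate key.
{A, D}⁺ = {A, B, C, D, E, F, G, H}, which is every attribute, so {A, D} is a candidate key.
No proper subset of any of these is a key, and no other minimal superkey exists.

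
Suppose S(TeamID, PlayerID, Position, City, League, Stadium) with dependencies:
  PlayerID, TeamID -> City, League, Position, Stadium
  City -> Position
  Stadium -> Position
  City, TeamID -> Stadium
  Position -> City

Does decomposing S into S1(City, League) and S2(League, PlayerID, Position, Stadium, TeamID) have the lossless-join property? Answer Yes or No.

The shared attributes are {League} and {League}⁺ = {League}.
The closure covers neither S1 nor S2 entirely; the join is not lossless.

No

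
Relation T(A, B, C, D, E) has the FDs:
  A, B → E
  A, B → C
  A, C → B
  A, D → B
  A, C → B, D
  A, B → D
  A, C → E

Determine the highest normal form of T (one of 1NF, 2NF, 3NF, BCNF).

BCNF

Candidate keys: {A, B}, {A, C}, {A, D}. Prime attributes: {A, B, C, D}.
The left-hand side of every FD is a superkey, so BCNF is satisfied.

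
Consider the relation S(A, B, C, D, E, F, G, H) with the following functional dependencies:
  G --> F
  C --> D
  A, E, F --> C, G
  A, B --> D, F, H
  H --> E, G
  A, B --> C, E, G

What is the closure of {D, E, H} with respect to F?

{D, E, F, G, H}

Start with {D, E, H}.
H --> E, G applies; add {G} → now {D, E, G, H}.
G --> F applies; add {F} → now {D, E, F, G, H}.
No further FD applies.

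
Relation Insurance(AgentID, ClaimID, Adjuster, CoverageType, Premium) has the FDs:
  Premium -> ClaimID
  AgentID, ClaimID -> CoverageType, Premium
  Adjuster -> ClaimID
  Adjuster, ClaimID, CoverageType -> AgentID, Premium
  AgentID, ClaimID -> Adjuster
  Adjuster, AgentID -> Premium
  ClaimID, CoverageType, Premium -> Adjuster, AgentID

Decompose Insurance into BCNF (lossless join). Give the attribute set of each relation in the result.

Candidate keys of the original relation: {Adjuster, AgentID}, {Adjuster, CoverageType}, {AgentID, ClaimID}, {AgentID, Premium}, {CoverageType, Premium}.
In {Adjuster, AgentID, ClaimID, CoverageType, Premium}, {Premium} is not a superkey ({Premium}⁺ restricted to this set is {ClaimID, Premium}), so split on Premium -> ClaimID into {ClaimID, Premium} and {Adjuster, AgentID, CoverageType, Premium}.
{ClaimID, Premium}: every determinant is a superkey — BCNF.
{Adjuster, AgentID, CoverageType, Premium}: every determinant is a superkey — BCNF.

{Adjuster, AgentID, CoverageType, Premium}; {ClaimID, Premium}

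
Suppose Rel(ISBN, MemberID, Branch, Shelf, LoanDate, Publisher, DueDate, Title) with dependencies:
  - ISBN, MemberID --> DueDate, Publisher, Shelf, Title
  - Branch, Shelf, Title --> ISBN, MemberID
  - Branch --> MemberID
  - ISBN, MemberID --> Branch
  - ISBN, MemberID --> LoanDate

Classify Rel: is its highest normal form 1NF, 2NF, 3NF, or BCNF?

3NF

Candidate keys: {Branch, ISBN}, {Branch, Shelf, Title}, {ISBN, MemberID}. Prime attributes: {Branch, ISBN, MemberID, Shelf, Title}.
Branch --> MemberID: {Branch}⁺ = {Branch, MemberID}, which is not all of the attributes, so the left side is not a superkey — BCNF is violated.
But every attribute on its right side ({MemberID}) is prime, and the same holds for every other non-superkey FD, so 3NF still holds.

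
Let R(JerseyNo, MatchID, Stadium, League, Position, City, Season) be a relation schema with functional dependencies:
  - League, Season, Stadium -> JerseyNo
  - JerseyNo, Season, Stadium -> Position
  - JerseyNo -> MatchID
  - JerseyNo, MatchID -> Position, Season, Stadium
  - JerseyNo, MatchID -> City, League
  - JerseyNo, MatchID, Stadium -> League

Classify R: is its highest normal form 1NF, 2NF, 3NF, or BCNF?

Candidate keys: {JerseyNo}, {League, Season, Stadium}. Prime attributes: {JerseyNo, League, Season, Stadium}.
Each dependency's left side is a superkey — BCNF holds.

BCNF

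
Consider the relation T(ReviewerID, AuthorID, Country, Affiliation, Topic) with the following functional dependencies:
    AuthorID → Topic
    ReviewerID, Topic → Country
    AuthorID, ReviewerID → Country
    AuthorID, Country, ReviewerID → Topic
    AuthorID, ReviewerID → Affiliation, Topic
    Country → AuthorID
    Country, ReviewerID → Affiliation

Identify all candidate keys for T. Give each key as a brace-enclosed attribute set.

Attributes never on any right-hand side: {ReviewerID} — every candidate key must contain it.
{AuthorID, ReviewerID}⁺ = {Affiliation, AuthorID, Country, ReviewerID, Topic}, which is every attribute, so {AuthorID, ReviewerID} is a candidate key.
{Country, ReviewerID}⁺ = {Affiliation, AuthorID, Country, ReviewerID, Topic}, which is every attribute, so {Country, ReviewerID} is a candidate key.
{ReviewerID, Topic}⁺ = {Affiliation, AuthorID, Country, ReviewerID, Topic}, which is every attribute, so {ReviewerID, Topic} is a candidate key.
No proper subset of any of these is a key, and no other minimal superkey exists.

{AuthorID, ReviewerID}, {Country, ReviewerID}, {ReviewerID, Topic}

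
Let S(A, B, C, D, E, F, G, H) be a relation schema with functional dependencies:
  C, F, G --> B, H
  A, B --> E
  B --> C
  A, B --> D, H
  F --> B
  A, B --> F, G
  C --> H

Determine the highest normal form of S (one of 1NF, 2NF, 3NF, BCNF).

1NF

Candidate keys: {A, B}, {A, F}. Prime attributes: {A, B, F}.
C, F, G --> B, H breaks BCNF: {C, F, G}⁺ = {B, C, F, G, H}, so {C, F, G} is not a superkey.
Because {H} is non-prime and the left side of C, F, G --> B, H is not a superkey, the relation is not in 3NF.
Since {B} ⊂ {A, B} and {B}⁺ ⊇ {C, H} with {C, H} non-prime, there is a partial dependency; 2NF fails.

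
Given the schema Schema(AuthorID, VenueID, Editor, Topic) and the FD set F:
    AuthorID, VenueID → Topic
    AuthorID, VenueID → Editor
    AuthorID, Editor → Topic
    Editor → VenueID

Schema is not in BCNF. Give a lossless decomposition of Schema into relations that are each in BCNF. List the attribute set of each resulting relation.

Candidate keys of the original relation: {AuthorID, Editor}, {AuthorID, VenueID}.
In {AuthorID, Editor, Topic, VenueID}, {Editor} is not a superkey ({Editor}⁺ restricted to this set is {Editor, VenueID}), so split on Editor → VenueID into {Editor, VenueID} and {AuthorID, Editor, Topic}.
{Editor, VenueID} has no BCNF violation.
{AuthorID, Editor, Topic} has no BCNF violation.

{AuthorID, Editor, Topic}; {Editor, VenueID}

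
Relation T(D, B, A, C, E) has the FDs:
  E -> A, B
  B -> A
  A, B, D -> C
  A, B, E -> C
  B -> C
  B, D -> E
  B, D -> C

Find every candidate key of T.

Attributes never on any right-hand side: {D} — every candidate key must contain it.
{B, D} is a candidate key since {B, D}⁺ = {A, B, C, D, E} covers every attribute.
{D, E} is a candidate key since {D, E}⁺ = {A, B, C, D, E} covers every attribute.
Any other superkey properly contains one of these, so there are no further candidate keys.

{B, D}, {D, E}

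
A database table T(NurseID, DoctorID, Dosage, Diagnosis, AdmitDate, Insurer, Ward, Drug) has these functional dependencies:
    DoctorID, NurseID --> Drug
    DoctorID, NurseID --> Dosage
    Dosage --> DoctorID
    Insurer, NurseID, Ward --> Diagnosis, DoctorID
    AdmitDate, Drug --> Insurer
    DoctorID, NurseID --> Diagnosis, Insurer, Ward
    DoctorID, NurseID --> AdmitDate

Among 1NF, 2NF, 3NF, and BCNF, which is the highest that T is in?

Candidate keys: {AdmitDate, Drug, NurseID, Ward}, {DoctorID, NurseID}, {Dosage, NurseID}, {Insurer, NurseID, Ward}. Prime attributes: {AdmitDate, DoctorID, Dosage, Drug, Insurer, NurseID, Ward}.
Dosage --> DoctorID breaks BCNF: {Dosage}⁺ = {DoctorID, Dosage}, so {Dosage} is not a superkey.
But every attribute on its right side ({DoctorID}) is prime, and the same holds for every other non-superkey FD, so 3NF still holds.

3NF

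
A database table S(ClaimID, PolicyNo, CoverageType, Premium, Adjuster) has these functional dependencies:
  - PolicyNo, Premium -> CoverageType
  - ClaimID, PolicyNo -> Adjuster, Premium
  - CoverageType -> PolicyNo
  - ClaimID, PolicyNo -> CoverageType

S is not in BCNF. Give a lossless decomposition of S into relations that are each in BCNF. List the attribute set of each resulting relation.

Candidate keys of the original relation: {ClaimID, CoverageType}, {ClaimID, PolicyNo}.
Within {Adjuster, ClaimID, CoverageType, PolicyNo, Premium}: {PolicyNo, Premium}⁺ ∩ {Adjuster, ClaimID, CoverageType, PolicyNo, Premium} = {CoverageType, PolicyNo, Premium}, not the whole set, so PolicyNo, Premium -> CoverageType violates BCNF; decompose into {CoverageType, PolicyNo, Premium} and {Adjuster, ClaimID, PolicyNo, Premium}.
Within {CoverageType, PolicyNo, Premium}: {CoverageType}⁺ ∩ {CoverageType, PolicyNo, Premium} = {CoverageType, PolicyNo}, not the whole set, so CoverageType -> PolicyNo violates BCNF; decompose into {CoverageType, PolicyNo} and {CoverageType, Premium}.
{CoverageType, PolicyNo} has no BCNF violation.
{CoverageType, Premium} has no BCNF violation.
{Adjuster, ClaimID, PolicyNo, Premium} has no BCNF violation.

{Adjuster, ClaimID, PolicyNo, Premium}; {CoverageType, PolicyNo}; {CoverageType, Premium}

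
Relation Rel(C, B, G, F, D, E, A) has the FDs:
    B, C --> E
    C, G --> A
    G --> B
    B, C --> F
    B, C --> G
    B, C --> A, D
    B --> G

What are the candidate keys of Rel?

Attributes never on any right-hand side: {C} — every candidate key must contain it.
Closure of {B, C} is {A, B, C, D, E, F, G}, the whole schema; {B, C} is a candidate key.
Closure of {C, G} is {A, B, C, D, E, F, G}, the whole schema; {C, G} is a candidate key.
These are minimal and exhaustive — every other superkey contains one of them.

{B, C}, {C, G}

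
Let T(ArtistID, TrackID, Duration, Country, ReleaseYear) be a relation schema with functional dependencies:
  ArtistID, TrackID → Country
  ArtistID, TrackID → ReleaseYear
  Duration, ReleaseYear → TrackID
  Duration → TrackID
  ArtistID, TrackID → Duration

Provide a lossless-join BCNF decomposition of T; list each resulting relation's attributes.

{ArtistID, Country, Duration, ReleaseYear}; {Duration, TrackID}

Candidate keys of the original relation: {ArtistID, Duration}, {ArtistID, TrackID}.
Within {ArtistID, Country, Duration, ReleaseYear, TrackID}: {Duration, ReleaseYear}⁺ ∩ {ArtistID, Country, Duration, ReleaseYear, TrackID} = {Duration, ReleaseYear, TrackID}, not the whole set, so Duration, ReleaseYear → TrackID violates BCNF; decompose into {Duration, ReleaseYear, TrackID} and {ArtistID, Country, Duration, ReleaseYear}.
Within {Duration, ReleaseYear, TrackID}: {Duration}⁺ ∩ {Duration, ReleaseYear, TrackID} = {Duration, TrackID}, not the whole set, so Duration → TrackID violates BCNF; decompose into {Duration, TrackID} and {Duration, ReleaseYear}.
{Duration, TrackID} has no BCNF violation.
{Duration, ReleaseYear} has no BCNF violation.
{ArtistID, Country, Duration, ReleaseYear} has no BCNF violation.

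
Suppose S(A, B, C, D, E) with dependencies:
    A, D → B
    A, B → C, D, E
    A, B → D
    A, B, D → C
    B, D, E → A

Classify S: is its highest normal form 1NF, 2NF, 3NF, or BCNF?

Candidate keys: {A, B}, {A, D}, {B, D, E}. Prime attributes: {A, B, D, E}.
Each dependency's left side is a superkey — BCNF holds.

BCNF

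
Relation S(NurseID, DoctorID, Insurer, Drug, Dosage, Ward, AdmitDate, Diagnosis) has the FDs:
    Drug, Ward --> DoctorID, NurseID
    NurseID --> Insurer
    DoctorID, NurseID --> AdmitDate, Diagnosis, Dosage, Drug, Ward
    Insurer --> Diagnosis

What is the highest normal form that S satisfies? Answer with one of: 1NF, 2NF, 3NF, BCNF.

1NF

Candidate keys: {DoctorID, NurseID}, {Drug, Ward}. Prime attributes: {DoctorID, Drug, NurseID, Ward}.
For NurseID --> Insurer we have {NurseID}⁺ = {Diagnosis, Insurer, NurseID}; {NurseID} is not a superkey, so BCNF fails.
Because {Insurer} is non-prime and the left side of NurseID --> Insurer is not a superkey, the relation is not in 3NF.
The proper key subset {NurseID} of {DoctorID, NurseID} determines non-prime {Diagnosis, Insurer}, so the relation is not even in 2NF.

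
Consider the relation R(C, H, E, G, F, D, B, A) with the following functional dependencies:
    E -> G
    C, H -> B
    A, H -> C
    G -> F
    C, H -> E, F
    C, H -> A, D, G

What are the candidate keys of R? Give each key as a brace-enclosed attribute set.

{A, H}, {C, H}

No FD produces {H}, so it must be in every candidate key.
{A, H}⁺ = {A, B, C, D, E, F, G, H} — all of the relation — so {A, H} is a candidate key.
{C, H}⁺ = {A, B, C, D, E, F, G, H} — all of the relation — so {C, H} is a candidate key.
No proper subset of any of these is a key, and no other minimal superkey exists.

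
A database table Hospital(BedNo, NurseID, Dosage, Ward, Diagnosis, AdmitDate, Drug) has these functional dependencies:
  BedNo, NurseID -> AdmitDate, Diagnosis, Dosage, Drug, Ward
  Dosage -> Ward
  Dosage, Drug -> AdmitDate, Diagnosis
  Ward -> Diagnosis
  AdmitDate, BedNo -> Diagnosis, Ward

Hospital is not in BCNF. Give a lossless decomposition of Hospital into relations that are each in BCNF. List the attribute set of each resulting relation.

{AdmitDate, Dosage, Drug}; {BedNo, Dosage, Drug, NurseID}; {Diagnosis, Ward}; {Dosage, Ward}

Candidate key of the original relation: {BedNo, NurseID}.
{AdmitDate, BedNo, Diagnosis, Dosage, Drug, NurseID, Ward}: {Dosage} determines {Diagnosis, Dosage, Ward} here but is not a superkey — split on Dosage -> Diagnosis, Ward, giving {Diagnosis, Dosage, Ward} and {AdmitDate, BedNo, Dosage, Drug, NurseID}.
{Diagnosis, Dosage, Ward}: {Ward} determines {Diagnosis, Ward} here but is not a superkey — split on Ward -> Diagnosis, giving {Diagnosis, Ward} and {Dosage, Ward}.
{Diagnosis, Ward}: every determinant is a superkey — BCNF.
{Dosage, Ward}: every determinant is a superkey — BCNF.
{AdmitDate, BedNo, Dosage, Drug, NurseID}: {Dosage, Drug} determines {AdmitDate, Dosage, Drug} here but is not a superkey — split on Dosage, Drug -> AdmitDate, giving {AdmitDate, Dosage, Drug} and {BedNo, Dosage, Drug, NurseID}.
{AdmitDate, Dosage, Drug}: every determinant is a superkey — BCNF.
{BedNo, Dosage, Drug, NurseID}: every determinant is a superkey — BCNF.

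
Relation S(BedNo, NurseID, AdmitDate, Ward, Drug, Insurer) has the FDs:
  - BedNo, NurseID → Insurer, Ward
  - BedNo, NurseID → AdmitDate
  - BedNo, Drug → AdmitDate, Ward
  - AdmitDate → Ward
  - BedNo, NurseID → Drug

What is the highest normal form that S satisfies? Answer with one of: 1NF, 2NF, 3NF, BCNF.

2NF

Candidate key: {BedNo, NurseID}. Prime attributes: {BedNo, NurseID}.
BedNo, Drug → AdmitDate, Ward breaks BCNF: {BedNo, Drug}⁺ = {AdmitDate, BedNo, Drug, Ward}, so {BedNo, Drug} is not a superkey.
Because {AdmitDate, Ward} are non-prime and the left side of BedNo, Drug → AdmitDate, Ward is not a superkey, the relation is not in 3NF.
No non-prime attribute depends on a proper subset of any candidate key, so 2NF holds.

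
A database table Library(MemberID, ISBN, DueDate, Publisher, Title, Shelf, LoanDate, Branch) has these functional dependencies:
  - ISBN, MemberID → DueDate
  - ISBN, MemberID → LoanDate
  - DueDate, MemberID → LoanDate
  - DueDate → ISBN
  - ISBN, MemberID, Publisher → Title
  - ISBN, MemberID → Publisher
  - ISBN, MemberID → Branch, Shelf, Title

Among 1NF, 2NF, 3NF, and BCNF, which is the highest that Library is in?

Candidate keys: {DueDate, MemberID}, {ISBN, MemberID}. Prime attributes: {DueDate, ISBN, MemberID}.
DueDate → ISBN: {DueDate}⁺ = {DueDate, ISBN}, which is not all of the attributes, so the left side is not a superkey — BCNF is violated.
Its right-hand attributes {ISBN} are all prime, as are those of every other non-superkey FD — the relation is in 3NF.

3NF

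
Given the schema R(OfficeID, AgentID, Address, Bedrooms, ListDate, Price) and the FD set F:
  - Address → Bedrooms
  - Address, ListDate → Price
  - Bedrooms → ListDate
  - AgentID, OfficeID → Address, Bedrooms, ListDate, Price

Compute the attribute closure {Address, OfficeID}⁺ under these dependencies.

{Address, Bedrooms, ListDate, OfficeID, Price}

Start with {Address, OfficeID}.
Address → Bedrooms applies; add {Bedrooms} → now {Address, Bedrooms, OfficeID}.
Bedrooms → ListDate applies; add {ListDate} → now {Address, Bedrooms, ListDate, OfficeID}.
Address, ListDate → Price applies; add {Price} → now {Address, Bedrooms, ListDate, OfficeID, Price}.
No further FD applies.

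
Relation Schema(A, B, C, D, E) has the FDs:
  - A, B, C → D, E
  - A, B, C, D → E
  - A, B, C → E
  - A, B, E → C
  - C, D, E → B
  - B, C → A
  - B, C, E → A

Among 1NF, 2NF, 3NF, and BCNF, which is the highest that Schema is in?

Candidate keys: {A, B, E}, {B, C}, {C, D, E}. Prime attributes: {A, B, C, D, E}.
Every FD has a superkey on the left, so the relation is in BCNF.

BCNF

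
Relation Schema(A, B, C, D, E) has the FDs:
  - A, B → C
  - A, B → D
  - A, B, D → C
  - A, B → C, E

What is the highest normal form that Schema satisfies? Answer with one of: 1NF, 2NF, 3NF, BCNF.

BCNF

Candidate key: {A, B}. Prime attributes: {A, B}.
Each dependency's left side is a superkey — BCNF holds.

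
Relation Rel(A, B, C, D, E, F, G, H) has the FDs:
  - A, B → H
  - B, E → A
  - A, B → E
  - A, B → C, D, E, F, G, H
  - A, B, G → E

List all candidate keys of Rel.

{A, B}, {B, E}

{B} never appears on the right of any FD, so every key must include it.
Closure of {A, B} is {A, B, C, D, E, F, G, H}, the whole schema; {A, B} is a candidate key.
Closure of {B, E} is {A, B, C, D, E, F, G, H}, the whole schema; {B, E} is a candidate key.
These are minimal and exhaustive — every other superkey contains one of them.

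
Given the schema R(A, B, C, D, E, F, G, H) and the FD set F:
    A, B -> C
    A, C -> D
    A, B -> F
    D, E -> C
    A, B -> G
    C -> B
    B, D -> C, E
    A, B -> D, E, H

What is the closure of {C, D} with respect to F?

Start with {C, D}.
C -> B applies; add {B} → now {B, C, D}.
B, D -> C, E applies; add {E} → now {B, C, D, E}.
No further FD applies.

{B, C, D, E}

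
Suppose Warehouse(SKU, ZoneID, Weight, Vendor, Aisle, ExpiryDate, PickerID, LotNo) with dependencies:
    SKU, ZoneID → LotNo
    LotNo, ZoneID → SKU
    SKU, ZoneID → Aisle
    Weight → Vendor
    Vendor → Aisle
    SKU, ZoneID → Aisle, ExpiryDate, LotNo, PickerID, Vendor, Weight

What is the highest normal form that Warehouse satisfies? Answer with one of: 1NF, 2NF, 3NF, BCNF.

Candidate keys: {LotNo, ZoneID}, {SKU, ZoneID}. Prime attributes: {LotNo, SKU, ZoneID}.
Weight → Vendor breaks BCNF: {Weight}⁺ = {Aisle, Vendor, Weight}, so {Weight} is not a superkey.
Because {Vendor} is non-prime and the left side of Weight → Vendor is not a superkey, the relation is not in 3NF.
No non-prime attribute depends on a proper subset of any candidate key, so 2NF holds.

2NF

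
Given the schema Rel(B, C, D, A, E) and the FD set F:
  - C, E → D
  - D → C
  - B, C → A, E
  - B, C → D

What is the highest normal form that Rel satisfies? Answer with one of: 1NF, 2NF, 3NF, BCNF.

3NF

Candidate keys: {B, C}, {B, D}. Prime attributes: {B, C, D}.
C, E → D: {C, E}⁺ = {C, D, E}, which is not all of the attributes, so the left side is not a superkey — BCNF is violated.
But every attribute on its right side ({D}) is prime, and the same holds for every other non-superkey FD, so 3NF still holds.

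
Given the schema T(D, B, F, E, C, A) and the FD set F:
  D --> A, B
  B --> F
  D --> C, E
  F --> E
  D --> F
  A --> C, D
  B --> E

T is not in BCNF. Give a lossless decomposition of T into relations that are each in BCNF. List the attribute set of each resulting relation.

Candidate keys of the original relation: {A}, {D}.
In {A, B, C, D, E, F}, {B} is not a superkey ({B}⁺ restricted to this set is {B, E, F}), so split on B --> E, F into {B, E, F} and {A, B, C, D}.
In {B, E, F}, {F} is not a superkey ({F}⁺ restricted to this set is {E, F}), so split on F --> E into {E, F} and {B, F}.
{E, F}: every determinant is a superkey — BCNF.
{B, F}: every determinant is a superkey — BCNF.
{A, B, C, D}: every determinant is a superkey — BCNF.

{A, B, C, D}; {B, F}; {E, F}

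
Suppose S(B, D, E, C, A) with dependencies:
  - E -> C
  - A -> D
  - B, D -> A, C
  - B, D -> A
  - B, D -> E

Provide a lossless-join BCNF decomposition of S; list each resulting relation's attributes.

Candidate keys of the original relation: {A, B}, {B, D}.
In {A, B, C, D, E}, {E} is not a superkey ({E}⁺ restricted to this set is {C, E}), so split on E -> C into {C, E} and {A, B, D, E}.
{C, E} has no BCNF violation.
In {A, B, D, E}, {A} is not a superkey ({A}⁺ restricted to this set is {A, D}), so split on A -> D into {A, D} and {A, B, E}.
{A, D} has no BCNF violation.
{A, B, E} has no BCNF violation.

{A, B, E}; {A, D}; {C, E}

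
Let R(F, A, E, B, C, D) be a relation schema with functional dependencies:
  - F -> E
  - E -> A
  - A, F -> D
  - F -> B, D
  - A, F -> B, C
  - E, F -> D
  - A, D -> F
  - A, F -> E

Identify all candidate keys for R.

{F}⁺ = {A, B, C, D, E, F} — all of the relation — so {F} is a candidate key.
{A, D}⁺ = {A, B, C, D, E, F} — all of the relation — so {A, D} is a candidate key.
{D, E}⁺ = {A, B, C, D, E, F} — all of the relation — so {D, E} is a candidate key.
Any other superkey properly contains one of these, so there are no further candidate keys.

{A, D}, {D, E}, {F}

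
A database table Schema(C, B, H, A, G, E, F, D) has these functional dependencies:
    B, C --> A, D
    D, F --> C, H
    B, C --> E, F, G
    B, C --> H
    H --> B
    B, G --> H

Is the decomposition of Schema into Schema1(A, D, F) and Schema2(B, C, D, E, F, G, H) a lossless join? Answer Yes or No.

Common attributes: {D, F}; their closure is {A, B, C, D, E, F, G, H}.
This includes all of Schema1, so the common attributes are a superkey of Schema1 — the join is lossless.

Yes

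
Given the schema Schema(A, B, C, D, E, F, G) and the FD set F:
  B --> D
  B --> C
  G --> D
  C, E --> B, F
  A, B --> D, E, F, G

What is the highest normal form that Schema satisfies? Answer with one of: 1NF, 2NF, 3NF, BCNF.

1NF

Candidate keys: {A, B}, {A, C, E}. Prime attributes: {A, B, C, E}.
B --> D breaks BCNF: {B}⁺ = {B, C, D}, so {B} is not a superkey.
B --> D has non-prime {D} on the right and a non-superkey on the left, so 3NF fails.
The proper key subset {B} of {A, B} determines non-prime {D}, so the relation is not even in 2NF.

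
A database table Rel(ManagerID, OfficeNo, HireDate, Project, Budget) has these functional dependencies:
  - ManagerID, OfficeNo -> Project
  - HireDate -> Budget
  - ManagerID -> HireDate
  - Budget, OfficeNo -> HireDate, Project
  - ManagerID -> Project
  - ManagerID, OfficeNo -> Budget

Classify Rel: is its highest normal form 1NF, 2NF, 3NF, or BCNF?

1NF

Candidate key: {ManagerID, OfficeNo}. Prime attributes: {ManagerID, OfficeNo}.
HireDate -> Budget: {HireDate}⁺ = {Budget, HireDate}, which is not all of the attributes, so the left side is not a superkey — BCNF is violated.
HireDate -> Budget has non-prime {Budget} on the right and a non-superkey on the left, so 3NF fails.
{ManagerID} is a proper subset of the key {ManagerID, OfficeNo}, and {ManagerID}⁺ contains the non-prime attributes {Budget, HireDate, Project} — a partial dependency, so 2NF is violated.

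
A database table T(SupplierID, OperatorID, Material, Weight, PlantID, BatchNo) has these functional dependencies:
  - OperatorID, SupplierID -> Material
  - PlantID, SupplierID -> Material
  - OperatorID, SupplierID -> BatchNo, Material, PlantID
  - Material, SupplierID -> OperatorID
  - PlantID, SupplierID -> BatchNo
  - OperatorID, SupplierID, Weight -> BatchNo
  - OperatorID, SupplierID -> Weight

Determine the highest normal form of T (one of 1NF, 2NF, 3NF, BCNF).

Candidate keys: {Material, SupplierID}, {OperatorID, SupplierID}, {PlantID, SupplierID}. Prime attributes: {Material, OperatorID, PlantID, SupplierID}.
Each dependency's left side is a superkey — BCNF holds.

BCNF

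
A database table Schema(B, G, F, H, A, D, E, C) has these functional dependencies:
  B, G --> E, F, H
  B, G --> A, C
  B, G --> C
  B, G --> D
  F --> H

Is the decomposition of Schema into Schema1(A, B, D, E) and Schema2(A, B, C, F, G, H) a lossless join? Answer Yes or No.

Common attributes: {A, B}; their closure is {A, B}.
Schema1 ⊄ {A, B} and Schema2 ⊄ {A, B}, so the split is lossy.

No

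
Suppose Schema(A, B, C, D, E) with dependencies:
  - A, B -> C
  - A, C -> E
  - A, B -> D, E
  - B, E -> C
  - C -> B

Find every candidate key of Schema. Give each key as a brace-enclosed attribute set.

{A, B}, {A, C}

Attributes never on any right-hand side: {A} — every candidate key must contain it.
Closure of {A, B} is {A, B, C, D, E}, the whole schema; {A, B} is a candidate key.
Closure of {A, C} is {A, B, C, D, E}, the whole schema; {A, C} is a candidate key.
These are minimal and exhaustive — every other superkey contains one of them.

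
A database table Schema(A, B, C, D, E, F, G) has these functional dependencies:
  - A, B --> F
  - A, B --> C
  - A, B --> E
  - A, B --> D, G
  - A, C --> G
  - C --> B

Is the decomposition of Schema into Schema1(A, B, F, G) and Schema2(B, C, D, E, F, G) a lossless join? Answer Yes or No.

Schema1 ∩ Schema2 = {B, F, G}; its closure under F is {B, F, G}.
The closure covers neither Schema1 nor Schema2 entirely; the join is not lossless.

No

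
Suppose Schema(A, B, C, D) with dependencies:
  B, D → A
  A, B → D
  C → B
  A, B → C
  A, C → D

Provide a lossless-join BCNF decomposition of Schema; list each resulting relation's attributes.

{A, C, D}; {B, C}

Candidate keys of the original relation: {A, B}, {A, C}, {B, D}, {C, D}.
Within {A, B, C, D}: {C}⁺ ∩ {A, B, C, D} = {B, C}, not the whole set, so C → B violates BCNF; decompose into {B, C} and {A, C, D}.
{B, C} has no BCNF violation.
{A, C, D} has no BCNF violation.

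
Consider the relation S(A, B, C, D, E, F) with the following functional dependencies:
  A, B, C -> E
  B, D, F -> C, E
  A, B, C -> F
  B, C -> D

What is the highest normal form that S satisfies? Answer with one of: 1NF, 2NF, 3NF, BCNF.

Candidate keys: {A, B, C}, {A, B, D, F}. Prime attributes: {A, B, C, D, F}.
For B, D, F -> C, E we have {B, D, F}⁺ = {B, C, D, E, F}; {B, D, F} is not a superkey, so BCNF fails.
B, D, F -> C, E has non-prime {E} on the right and a non-superkey on the left, so 3NF fails.
The proper key subset {B, D, F} of {A, B, D, F} determines non-prime {E}, so the relation is not even in 2NF.

1NF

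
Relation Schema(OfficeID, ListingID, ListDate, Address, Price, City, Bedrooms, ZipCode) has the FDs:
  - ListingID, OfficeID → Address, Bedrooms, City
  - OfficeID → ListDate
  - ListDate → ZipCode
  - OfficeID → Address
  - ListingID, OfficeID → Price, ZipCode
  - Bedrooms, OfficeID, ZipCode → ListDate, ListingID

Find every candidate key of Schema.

{Bedrooms, OfficeID}, {ListingID, OfficeID}

Attributes never on any right-hand side: {OfficeID} — every candidate key must contain it.
{Bedrooms, OfficeID}⁺ = {Address, Bedrooms, City, ListDate, ListingID, OfficeID, Price, ZipCode}, which is every attribute, so {Bedrooms, OfficeID} is a candidate key.
{ListingID, OfficeID}⁺ = {Address, Bedrooms, City, ListDate, ListingID, OfficeID, Price, ZipCode}, which is every attribute, so {ListingID, OfficeID} is a candidate key.
No proper subset of any of these is a key, and no other minimal superkey exists.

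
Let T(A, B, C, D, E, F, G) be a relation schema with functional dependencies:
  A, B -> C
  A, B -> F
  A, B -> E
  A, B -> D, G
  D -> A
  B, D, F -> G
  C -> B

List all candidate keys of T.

{A, B}, {A, C}, {B, D}, {C, D}

{A, B}⁺ = {A, B, C, D, E, F, G} — all of the relation — so {A, B} is a candidate key.
{A, C}⁺ = {A, B, C, D, E, F, G} — all of the relation — so {A, C} is a candidate key.
{B, D}⁺ = {A, B, C, D, E, F, G} — all of the relation — so {B, D} is a candidate key.
{C, D}⁺ = {A, B, C, D, E, F, G} — all of the relation — so {C, D} is a candidate key.
No proper subset of any of these is a key, and no other minimal superkey exists.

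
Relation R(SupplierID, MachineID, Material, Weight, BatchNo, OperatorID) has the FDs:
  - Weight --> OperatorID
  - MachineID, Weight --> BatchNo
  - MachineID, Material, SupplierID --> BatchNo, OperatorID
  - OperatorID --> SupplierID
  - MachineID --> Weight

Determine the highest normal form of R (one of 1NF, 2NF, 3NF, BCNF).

Candidate key: {MachineID, Material}. Prime attributes: {MachineID, Material}.
Weight --> OperatorID breaks BCNF: {Weight}⁺ = {OperatorID, SupplierID, Weight}, so {Weight} is not a superkey.
Because {OperatorID} is non-prime and the left side of Weight --> OperatorID is not a superkey, the relation is not in 3NF.
{MachineID} is a proper subset of the key {MachineID, Material}, and {MachineID}⁺ contains the non-prime attributes {BatchNo, OperatorID, SupplierID, Weight} — a partial dependency, so 2NF is violated.

1NF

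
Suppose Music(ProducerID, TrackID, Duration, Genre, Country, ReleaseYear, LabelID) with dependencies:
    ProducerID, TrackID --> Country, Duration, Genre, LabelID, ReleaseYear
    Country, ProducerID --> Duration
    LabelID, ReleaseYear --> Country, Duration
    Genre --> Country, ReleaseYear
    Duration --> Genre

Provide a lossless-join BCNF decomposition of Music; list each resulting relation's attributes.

Candidate key of the original relation: {ProducerID, TrackID}.
Within {Country, Duration, Genre, LabelID, ProducerID, ReleaseYear, TrackID}: {Country, ProducerID}⁺ ∩ {Country, Duration, Genre, LabelID, ProducerID, ReleaseYear, TrackID} = {Country, Duration, Genre, ProducerID, ReleaseYear}, not the whole set, so Country, ProducerID --> Duration, Genre, ReleaseYear violates BCNF; decompose into {Country, Duration, Genre, ProducerID, ReleaseYear} and {Country, LabelID, ProducerID, TrackID}.
Within {Country, Duration, Genre, ProducerID, ReleaseYear}: {Genre}⁺ ∩ {Country, Duration, Genre, ProducerID, ReleaseYear} = {Country, Genre, ReleaseYear}, not the whole set, so Genre --> Country, ReleaseYear violates BCNF; decompose into {Country, Genre, ReleaseYear} and {Duration, Genre, ProducerID}.
{Country, Genre, ReleaseYear} is in BCNF.
Within {Duration, Genre, ProducerID}: {Duration}⁺ ∩ {Duration, Genre, ProducerID} = {Duration, Genre}, not the whole set, so Duration --> Genre violates BCNF; decompose into {Duration, Genre} and {Duration, ProducerID}.
{Duration, Genre} is in BCNF.
{Duration, ProducerID} is in BCNF.
{Country, LabelID, ProducerID, TrackID} is in BCNF.

{Country, Genre, ReleaseYear}; {Country, LabelID, ProducerID, TrackID}; {Duration, Genre}; {Duration, ProducerID}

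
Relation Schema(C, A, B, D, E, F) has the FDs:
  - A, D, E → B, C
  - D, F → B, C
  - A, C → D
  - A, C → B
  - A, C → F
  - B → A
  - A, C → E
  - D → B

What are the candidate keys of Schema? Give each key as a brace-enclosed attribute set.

Closure of {A, C} is {A, B, C, D, E, F}, the whole schema; {A, C} is a candidate key.
Closure of {B, C} is {A, B, C, D, E, F}, the whole schema; {B, C} is a candidate key.
Closure of {C, D} is {A, B, C, D, E, F}, the whole schema; {C, D} is a candidate key.
Closure of {D, E} is {A, B, C, D, E, F}, the whole schema; {D, E} is a candidate key.
Closure of {D, F} is {A, B, C, D, E, F}, the whole schema; {D, F} is a candidate key.
No proper subset of any of these is a key, and no other minimal superkey exists.

{A, C}, {B, C}, {C, D}, {D, E}, {D, F}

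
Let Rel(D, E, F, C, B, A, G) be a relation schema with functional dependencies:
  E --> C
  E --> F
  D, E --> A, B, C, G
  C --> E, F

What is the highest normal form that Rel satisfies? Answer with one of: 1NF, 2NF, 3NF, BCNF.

1NF

Candidate keys: {C, D}, {D, E}. Prime attributes: {C, D, E}.
For E --> C we have {E}⁺ = {C, E, F}; {E} is not a superkey, so BCNF fails.
E --> F has non-prime {F} on the right and a non-superkey on the left, so 3NF fails.
Since {C} ⊂ {C, D} and {C}⁺ ⊇ {F} with {F} non-prime, there is a partial dependency; 2NF fails.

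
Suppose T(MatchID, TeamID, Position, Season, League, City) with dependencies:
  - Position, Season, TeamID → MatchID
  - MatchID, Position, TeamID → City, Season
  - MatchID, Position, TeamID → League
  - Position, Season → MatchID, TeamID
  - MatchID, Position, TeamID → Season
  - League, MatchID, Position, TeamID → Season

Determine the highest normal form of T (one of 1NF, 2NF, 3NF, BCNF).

BCNF

Candidate keys: {MatchID, Position, TeamID}, {Position, Season}. Prime attributes: {MatchID, Position, Season, TeamID}.
Every FD has a superkey on the left, so the relation is in BCNF.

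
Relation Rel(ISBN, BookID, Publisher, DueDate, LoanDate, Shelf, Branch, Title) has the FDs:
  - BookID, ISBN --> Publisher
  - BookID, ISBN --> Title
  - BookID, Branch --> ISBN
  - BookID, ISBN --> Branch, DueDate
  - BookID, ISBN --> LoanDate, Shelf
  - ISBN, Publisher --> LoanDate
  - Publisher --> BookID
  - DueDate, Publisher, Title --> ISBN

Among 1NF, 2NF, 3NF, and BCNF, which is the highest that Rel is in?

3NF

Candidate keys: {BookID, Branch}, {BookID, ISBN}, {Branch, Publisher}, {DueDate, Publisher, Title}, {ISBN, Publisher}. Prime attributes: {BookID, Branch, DueDate, ISBN, Publisher, Title}.
Publisher --> BookID: {Publisher}⁺ = {BookID, Publisher}, which is not all of the attributes, so the left side is not a superkey — BCNF is violated.
Since {BookID} ⊆ prime attributes and every other non-superkey FD also has a prime right side, the schema is in 3NF.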